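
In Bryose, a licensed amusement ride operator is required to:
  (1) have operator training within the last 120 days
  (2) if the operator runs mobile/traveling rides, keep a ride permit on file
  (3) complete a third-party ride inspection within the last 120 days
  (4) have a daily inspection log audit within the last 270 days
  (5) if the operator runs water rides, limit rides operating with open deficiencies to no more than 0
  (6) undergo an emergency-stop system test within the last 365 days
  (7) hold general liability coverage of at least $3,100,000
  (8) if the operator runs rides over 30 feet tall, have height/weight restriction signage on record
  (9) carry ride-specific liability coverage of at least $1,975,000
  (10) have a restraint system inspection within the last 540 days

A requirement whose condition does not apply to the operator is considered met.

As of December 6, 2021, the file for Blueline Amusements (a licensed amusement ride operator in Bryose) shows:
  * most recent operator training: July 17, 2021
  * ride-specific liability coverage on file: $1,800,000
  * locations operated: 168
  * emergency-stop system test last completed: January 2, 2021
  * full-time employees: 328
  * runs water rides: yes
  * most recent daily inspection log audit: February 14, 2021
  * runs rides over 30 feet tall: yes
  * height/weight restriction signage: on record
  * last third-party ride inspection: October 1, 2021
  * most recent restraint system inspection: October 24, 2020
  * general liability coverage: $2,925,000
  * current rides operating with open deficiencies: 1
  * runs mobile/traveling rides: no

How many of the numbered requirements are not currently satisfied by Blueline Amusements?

1. operator training 142 days ago vs limit 120 → not met
2. condition 'runs mobile/traveling rides' does not hold → requirement n/a → met
3. third-party ride inspection 66 days ago vs limit 120 → met
4. daily inspection log audit 295 days ago vs limit 270 → not met
5. condition 'runs water rides' holds; rides operating with open deficiencies 1 > 0 → not met
6. emergency-stop system test 338 days ago vs limit 365 → met
7. general liability coverage $2,925,000 < $3,100,000 → not met
8. condition 'runs rides over 30 feet tall' holds; height/weight restriction signage present → met
9. ride-specific liability coverage $1,800,000 < $1,975,000 → not met
10. restraint system inspection 408 days ago vs limit 540 → met
Not met: 5 of 10

5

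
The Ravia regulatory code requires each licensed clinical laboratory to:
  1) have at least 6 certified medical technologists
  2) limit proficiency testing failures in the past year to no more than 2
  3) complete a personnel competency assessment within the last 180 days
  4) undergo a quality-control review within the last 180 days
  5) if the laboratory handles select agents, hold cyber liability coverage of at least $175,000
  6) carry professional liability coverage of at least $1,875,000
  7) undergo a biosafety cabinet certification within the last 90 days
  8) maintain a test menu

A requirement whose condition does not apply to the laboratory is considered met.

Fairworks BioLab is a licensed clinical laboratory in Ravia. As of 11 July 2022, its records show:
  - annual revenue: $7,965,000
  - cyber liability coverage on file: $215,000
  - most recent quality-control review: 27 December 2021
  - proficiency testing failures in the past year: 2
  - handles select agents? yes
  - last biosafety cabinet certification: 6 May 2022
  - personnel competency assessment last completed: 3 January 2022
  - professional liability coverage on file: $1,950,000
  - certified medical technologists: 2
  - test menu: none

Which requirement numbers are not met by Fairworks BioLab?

1, 3, 4, 8

1. certified medical technologists 2 < 6 → not met
2. proficiency testing failures in the past year 2 ≤ 2 → met
3. personnel competency assessment 189 days ago vs limit 180 → not met
4. quality-control review 196 days ago vs limit 180 → not met
5. condition 'handles select agents' holds; cyber liability coverage $215,000 ≥ $175,000 → met
6. professional liability coverage $1,950,000 ≥ $1,875,000 → met
7. biosafety cabinet certification 66 days ago vs limit 90 → met
8. test menu absent → not met
Not met: 1, 3, 4, 8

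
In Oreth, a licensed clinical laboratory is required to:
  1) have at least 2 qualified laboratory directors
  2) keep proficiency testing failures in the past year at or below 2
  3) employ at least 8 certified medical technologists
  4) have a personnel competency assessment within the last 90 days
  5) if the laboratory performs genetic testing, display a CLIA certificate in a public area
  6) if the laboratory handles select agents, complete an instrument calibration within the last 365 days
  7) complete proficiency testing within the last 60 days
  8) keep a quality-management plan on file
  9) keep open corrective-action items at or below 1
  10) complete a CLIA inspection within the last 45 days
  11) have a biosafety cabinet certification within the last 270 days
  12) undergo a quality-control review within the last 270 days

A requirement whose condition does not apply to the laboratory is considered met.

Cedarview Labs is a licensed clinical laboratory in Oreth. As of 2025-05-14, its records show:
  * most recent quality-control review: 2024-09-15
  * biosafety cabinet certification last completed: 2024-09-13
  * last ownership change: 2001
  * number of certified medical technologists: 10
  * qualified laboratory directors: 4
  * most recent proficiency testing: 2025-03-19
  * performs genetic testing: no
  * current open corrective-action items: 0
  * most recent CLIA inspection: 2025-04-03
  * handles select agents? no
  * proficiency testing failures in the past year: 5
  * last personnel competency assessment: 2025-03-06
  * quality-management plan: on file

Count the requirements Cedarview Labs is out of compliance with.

1

1. qualified laboratory directors 4 ≥ 2 → met
2. proficiency testing failures in the past year 5 > 2 → not met
3. certified medical technologists 10 ≥ 8 → met
4. personnel competency assessment 69 days ago vs limit 90 → met
5. condition 'performs genetic testing' does not hold → requirement n/a → met
6. condition 'handles select agents' does not hold → requirement n/a → met
7. proficiency testing 56 days ago vs limit 60 → met
8. quality-management plan present → met
9. open corrective-action items 0 ≤ 1 → met
10. CLIA inspection 41 days ago vs limit 45 → met
11. biosafety cabinet certification 243 days ago vs limit 270 → met
12. quality-control review 241 days ago vs limit 270 → met
Not met: 1 of 12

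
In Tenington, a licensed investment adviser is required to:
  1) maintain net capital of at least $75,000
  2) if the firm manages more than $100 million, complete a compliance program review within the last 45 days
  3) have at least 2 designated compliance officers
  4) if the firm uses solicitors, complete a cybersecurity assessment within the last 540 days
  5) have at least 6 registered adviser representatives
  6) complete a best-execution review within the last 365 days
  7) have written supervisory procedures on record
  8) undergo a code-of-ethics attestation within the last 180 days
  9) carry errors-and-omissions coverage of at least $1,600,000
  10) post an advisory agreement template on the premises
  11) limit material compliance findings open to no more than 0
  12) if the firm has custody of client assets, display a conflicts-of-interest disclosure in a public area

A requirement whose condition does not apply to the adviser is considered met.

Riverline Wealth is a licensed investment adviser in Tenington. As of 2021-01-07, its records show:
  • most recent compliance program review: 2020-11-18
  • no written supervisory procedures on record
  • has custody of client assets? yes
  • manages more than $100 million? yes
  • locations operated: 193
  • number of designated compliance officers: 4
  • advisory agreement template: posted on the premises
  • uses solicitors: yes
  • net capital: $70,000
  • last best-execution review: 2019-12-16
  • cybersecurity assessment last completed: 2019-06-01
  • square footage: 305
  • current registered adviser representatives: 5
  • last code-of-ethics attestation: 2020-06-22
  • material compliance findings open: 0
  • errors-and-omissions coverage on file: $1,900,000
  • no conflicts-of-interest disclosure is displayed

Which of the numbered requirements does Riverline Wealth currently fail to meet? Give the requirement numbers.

1. net capital $70,000 < $75,000 → not met
2. condition 'manages more than $100 million' holds; compliance program review 50 days ago vs limit 45 → not met
3. designated compliance officers 4 ≥ 2 → met
4. condition 'uses solicitors' holds; cybersecurity assessment 586 days ago vs limit 540 → not met
5. registered adviser representatives 5 < 6 → not met
6. best-execution review 388 days ago vs limit 365 → not met
7. written supervisory procedures absent → not met
8. code-of-ethics attestation 199 days ago vs limit 180 → not met
9. errors-and-omissions coverage $1,900,000 ≥ $1,600,000 → met
10. advisory agreement template present → met
11. material compliance findings open 0 ≤ 0 → met
12. condition 'has custody of client assets' holds; conflicts-of-interest disclosure absent → not met
Not met: 1, 2, 4, 5, 6, 7, 8, 12

1, 2, 4, 5, 6, 7, 8, 12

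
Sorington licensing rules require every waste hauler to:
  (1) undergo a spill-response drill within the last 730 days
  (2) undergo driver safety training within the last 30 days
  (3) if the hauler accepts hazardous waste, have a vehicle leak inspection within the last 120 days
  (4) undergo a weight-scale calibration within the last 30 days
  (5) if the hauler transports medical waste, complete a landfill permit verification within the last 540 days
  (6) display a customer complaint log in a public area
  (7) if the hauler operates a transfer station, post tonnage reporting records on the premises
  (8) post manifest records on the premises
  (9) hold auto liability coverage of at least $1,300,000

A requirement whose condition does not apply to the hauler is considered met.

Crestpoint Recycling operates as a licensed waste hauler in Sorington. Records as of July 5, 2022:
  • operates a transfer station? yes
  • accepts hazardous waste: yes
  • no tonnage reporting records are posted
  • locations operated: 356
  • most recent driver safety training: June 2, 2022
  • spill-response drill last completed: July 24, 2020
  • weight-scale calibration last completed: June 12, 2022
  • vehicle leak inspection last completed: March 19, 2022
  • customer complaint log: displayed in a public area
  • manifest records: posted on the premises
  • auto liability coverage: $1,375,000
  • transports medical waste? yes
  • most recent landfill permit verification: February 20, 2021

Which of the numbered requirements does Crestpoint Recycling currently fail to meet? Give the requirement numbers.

1. spill-response drill 711 days ago vs limit 730 → met
2. driver safety training 33 days ago vs limit 30 → not met
3. condition 'accepts hazardous waste' holds; vehicle leak inspection 108 days ago vs limit 120 → met
4. weight-scale calibration 23 days ago vs limit 30 → met
5. condition 'transports medical waste' holds; landfill permit verification 500 days ago vs limit 540 → met
6. customer complaint log present → met
7. condition 'operates a transfer station' holds; tonnage reporting records absent → not met
8. manifest records present → met
9. auto liability coverage $1,375,000 ≥ $1,300,000 → met
Not met: 2, 7

2, 7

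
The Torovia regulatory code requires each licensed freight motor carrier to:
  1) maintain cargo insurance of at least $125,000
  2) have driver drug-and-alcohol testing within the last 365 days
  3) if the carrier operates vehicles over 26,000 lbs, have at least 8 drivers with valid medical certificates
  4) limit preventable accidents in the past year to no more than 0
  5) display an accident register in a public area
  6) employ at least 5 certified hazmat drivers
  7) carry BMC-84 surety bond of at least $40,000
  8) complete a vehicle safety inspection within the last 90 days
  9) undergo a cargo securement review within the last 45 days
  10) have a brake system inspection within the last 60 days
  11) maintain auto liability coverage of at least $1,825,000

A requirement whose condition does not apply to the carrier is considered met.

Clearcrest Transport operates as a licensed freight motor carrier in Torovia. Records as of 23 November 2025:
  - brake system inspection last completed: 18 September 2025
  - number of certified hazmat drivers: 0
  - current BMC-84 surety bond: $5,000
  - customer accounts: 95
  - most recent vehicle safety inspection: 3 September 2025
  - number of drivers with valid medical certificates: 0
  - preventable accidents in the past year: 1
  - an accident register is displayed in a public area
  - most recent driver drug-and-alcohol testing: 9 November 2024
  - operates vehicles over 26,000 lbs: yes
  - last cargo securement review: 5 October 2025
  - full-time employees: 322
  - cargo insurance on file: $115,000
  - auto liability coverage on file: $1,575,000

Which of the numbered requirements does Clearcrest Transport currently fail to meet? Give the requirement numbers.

1, 2, 3, 4, 6, 7, 9, 10, 11

1. cargo insurance $115,000 < $125,000 → not met
2. driver drug-and-alcohol testing 379 days ago vs limit 365 → not met
3. condition 'operates vehicles over 26,000 lbs' holds; drivers with valid medical certificates 0 < 8 → not met
4. preventable accidents in the past year 1 > 0 → not met
5. accident register present → met
6. certified hazmat drivers 0 < 5 → not met
7. BMC-84 surety bond $5,000 < $40,000 → not met
8. vehicle safety inspection 81 days ago vs limit 90 → met
9. cargo securement review 49 days ago vs limit 45 → not met
10. brake system inspection 66 days ago vs limit 60 → not met
11. auto liability coverage $1,575,000 < $1,825,000 → not met
Not met: 1, 2, 3, 4, 6, 7, 9, 10, 11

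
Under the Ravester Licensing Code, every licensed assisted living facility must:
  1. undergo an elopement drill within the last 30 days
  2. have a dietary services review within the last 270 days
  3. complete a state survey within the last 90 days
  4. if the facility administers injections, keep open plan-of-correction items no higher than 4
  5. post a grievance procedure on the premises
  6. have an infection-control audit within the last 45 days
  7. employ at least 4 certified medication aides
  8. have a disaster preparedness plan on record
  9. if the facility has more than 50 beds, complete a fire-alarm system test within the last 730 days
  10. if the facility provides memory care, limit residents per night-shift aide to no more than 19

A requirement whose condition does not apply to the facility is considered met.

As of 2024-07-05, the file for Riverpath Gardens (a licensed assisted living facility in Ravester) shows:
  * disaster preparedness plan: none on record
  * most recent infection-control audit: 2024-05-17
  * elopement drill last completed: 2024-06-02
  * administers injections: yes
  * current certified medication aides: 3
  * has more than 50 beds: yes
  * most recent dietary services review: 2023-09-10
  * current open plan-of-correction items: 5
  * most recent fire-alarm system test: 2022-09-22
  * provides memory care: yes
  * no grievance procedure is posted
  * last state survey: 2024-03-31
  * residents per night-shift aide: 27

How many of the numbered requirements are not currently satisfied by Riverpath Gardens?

9

1. elopement drill 33 days ago vs limit 30 → not met
2. dietary services review 299 days ago vs limit 270 → not met
3. state survey 96 days ago vs limit 90 → not met
4. condition 'administers injections' holds; open plan-of-correction items 5 > 4 → not met
5. grievance procedure absent → not met
6. infection-control audit 49 days ago vs limit 45 → not met
7. certified medication aides 3 < 4 → not met
8. disaster preparedness plan absent → not met
9. condition 'has more than 50 beds' holds; fire-alarm system test 652 days ago vs limit 730 → met
10. condition 'provides memory care' holds; residents per night-shift aide 27 > 19 → not met
Not met: 9 of 10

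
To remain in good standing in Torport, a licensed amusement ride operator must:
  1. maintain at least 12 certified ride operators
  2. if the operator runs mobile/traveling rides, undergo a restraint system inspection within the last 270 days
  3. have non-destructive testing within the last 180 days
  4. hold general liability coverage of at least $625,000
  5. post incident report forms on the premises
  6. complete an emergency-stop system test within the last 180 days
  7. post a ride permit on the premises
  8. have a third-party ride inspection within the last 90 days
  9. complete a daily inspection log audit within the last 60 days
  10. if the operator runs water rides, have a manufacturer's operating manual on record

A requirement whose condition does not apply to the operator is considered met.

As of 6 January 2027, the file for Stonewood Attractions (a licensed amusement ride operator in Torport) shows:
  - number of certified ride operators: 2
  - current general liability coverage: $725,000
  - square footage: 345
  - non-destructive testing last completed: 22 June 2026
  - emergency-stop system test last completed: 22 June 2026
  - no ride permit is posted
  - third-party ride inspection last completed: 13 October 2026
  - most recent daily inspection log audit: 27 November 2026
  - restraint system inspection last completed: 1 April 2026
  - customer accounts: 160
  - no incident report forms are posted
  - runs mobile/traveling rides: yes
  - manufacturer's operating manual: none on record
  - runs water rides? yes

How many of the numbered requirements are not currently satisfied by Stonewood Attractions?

1. certified ride operators 2 < 12 → not met
2. condition 'runs mobile/traveling rides' holds; restraint system inspection 280 days ago vs limit 270 → not met
3. non-destructive testing 198 days ago vs limit 180 → not met
4. general liability coverage $725,000 ≥ $625,000 → met
5. incident report forms absent → not met
6. emergency-stop system test 198 days ago vs limit 180 → not met
7. ride permit absent → not met
8. third-party ride inspection 85 days ago vs limit 90 → met
9. daily inspection log audit 40 days ago vs limit 60 → met
10. condition 'runs water rides' holds; manufacturer's operating manual absent → not met
Not met: 7 of 10

7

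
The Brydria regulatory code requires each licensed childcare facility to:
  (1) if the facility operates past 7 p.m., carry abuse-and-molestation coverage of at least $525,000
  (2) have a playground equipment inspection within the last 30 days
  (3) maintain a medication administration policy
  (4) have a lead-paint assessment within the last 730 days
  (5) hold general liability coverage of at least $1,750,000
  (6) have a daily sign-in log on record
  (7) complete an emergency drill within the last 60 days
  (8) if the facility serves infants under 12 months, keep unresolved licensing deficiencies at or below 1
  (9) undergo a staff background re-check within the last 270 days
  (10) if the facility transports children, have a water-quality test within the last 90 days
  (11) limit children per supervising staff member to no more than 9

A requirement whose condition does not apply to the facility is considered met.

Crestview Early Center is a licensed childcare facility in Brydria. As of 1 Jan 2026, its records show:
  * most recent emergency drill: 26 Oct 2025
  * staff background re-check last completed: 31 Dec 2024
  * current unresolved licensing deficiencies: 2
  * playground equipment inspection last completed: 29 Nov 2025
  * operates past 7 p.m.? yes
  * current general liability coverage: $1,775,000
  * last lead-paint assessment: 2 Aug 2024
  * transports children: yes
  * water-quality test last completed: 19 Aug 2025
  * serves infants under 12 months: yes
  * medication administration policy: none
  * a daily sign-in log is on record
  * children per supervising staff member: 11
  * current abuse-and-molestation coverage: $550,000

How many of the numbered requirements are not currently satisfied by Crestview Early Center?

7

1. condition 'operates past 7 p.m.' holds; abuse-and-molestation coverage $550,000 ≥ $525,000 → met
2. playground equipment inspection 33 days ago vs limit 30 → not met
3. medication administration policy absent → not met
4. lead-paint assessment 517 days ago vs limit 730 → met
5. general liability coverage $1,775,000 ≥ $1,750,000 → met
6. daily sign-in log present → met
7. emergency drill 67 days ago vs limit 60 → not met
8. condition 'serves infants under 12 months' holds; unresolved licensing deficiencies 2 > 1 → not met
9. staff background re-check 366 days ago vs limit 270 → not met
10. condition 'transports children' holds; water-quality test 135 days ago vs limit 90 → not met
11. children per supervising staff member 11 > 9 → not met
Not met: 7 of 11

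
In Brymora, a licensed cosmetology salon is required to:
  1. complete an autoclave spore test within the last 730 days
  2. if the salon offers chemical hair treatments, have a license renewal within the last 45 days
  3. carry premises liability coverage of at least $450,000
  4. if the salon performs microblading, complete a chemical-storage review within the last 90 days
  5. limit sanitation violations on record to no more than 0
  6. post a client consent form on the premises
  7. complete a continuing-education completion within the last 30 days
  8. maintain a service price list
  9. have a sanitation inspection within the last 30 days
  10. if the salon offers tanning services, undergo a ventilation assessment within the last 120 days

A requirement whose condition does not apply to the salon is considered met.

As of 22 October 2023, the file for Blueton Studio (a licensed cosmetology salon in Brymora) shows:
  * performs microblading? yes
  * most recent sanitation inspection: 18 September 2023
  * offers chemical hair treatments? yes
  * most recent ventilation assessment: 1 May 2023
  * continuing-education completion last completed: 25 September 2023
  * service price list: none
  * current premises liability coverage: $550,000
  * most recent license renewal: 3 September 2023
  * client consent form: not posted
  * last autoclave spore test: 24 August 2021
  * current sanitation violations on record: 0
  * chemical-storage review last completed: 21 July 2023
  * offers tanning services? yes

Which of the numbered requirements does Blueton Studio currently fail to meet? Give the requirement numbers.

1, 2, 4, 6, 8, 9, 10

1. autoclave spore test 789 days ago vs limit 730 → not met
2. condition 'offers chemical hair treatments' holds; license renewal 49 days ago vs limit 45 → not met
3. premises liability coverage $550,000 ≥ $450,000 → met
4. condition 'performs microblading' holds; chemical-storage review 93 days ago vs limit 90 → not met
5. sanitation violations on record 0 ≤ 0 → met
6. client consent form absent → not met
7. continuing-education completion 27 days ago vs limit 30 → met
8. service price list absent → not met
9. sanitation inspection 34 days ago vs limit 30 → not met
10. condition 'offers tanning services' holds; ventilation assessment 174 days ago vs limit 120 → not met
Not met: 1, 2, 4, 6, 8, 9, 10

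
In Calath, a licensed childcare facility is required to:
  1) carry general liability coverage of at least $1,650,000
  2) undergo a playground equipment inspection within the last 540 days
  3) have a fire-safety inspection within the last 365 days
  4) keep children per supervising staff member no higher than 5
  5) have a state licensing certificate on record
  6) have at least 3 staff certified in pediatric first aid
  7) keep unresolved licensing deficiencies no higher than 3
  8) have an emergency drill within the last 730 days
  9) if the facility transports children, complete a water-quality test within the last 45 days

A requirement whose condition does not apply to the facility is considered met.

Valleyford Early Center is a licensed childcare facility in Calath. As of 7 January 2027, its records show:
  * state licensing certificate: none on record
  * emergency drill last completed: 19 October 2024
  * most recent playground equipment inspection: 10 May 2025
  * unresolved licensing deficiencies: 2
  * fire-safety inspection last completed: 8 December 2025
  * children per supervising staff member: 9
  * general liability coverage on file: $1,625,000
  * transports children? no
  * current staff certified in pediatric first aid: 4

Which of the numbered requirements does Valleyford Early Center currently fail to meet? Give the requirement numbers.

1. general liability coverage $1,625,000 < $1,650,000 → not met
2. playground equipment inspection 607 days ago vs limit 540 → not met
3. fire-safety inspection 395 days ago vs limit 365 → not met
4. children per supervising staff member 9 > 5 → not met
5. state licensing certificate absent → not met
6. staff certified in pediatric first aid 4 ≥ 3 → met
7. unresolved licensing deficiencies 2 ≤ 3 → met
8. emergency drill 810 days ago vs limit 730 → not met
9. condition 'transports children' does not hold → requirement n/a → met
Not met: 1, 2, 3, 4, 5, 8

1, 2, 3, 4, 5, 8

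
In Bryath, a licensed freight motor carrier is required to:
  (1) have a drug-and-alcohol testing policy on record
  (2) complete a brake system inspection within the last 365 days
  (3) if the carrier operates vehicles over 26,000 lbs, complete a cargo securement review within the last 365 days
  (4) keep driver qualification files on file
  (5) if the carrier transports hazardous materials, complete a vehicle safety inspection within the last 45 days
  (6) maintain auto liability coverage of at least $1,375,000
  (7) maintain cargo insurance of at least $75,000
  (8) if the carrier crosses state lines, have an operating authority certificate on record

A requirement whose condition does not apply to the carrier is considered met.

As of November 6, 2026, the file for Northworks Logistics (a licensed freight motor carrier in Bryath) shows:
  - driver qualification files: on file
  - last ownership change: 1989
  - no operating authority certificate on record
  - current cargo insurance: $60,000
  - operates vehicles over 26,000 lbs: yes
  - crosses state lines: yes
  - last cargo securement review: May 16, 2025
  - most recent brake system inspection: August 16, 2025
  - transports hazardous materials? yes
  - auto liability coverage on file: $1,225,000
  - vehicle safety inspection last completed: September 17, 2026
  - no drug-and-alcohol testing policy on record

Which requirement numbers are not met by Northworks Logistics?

1, 2, 3, 5, 6, 7, 8

1. drug-and-alcohol testing policy absent → not met
2. brake system inspection 447 days ago vs limit 365 → not met
3. condition 'operates vehicles over 26,000 lbs' holds; cargo securement review 539 days ago vs limit 365 → not met
4. driver qualification files present → met
5. condition 'transports hazardous materials' holds; vehicle safety inspection 50 days ago vs limit 45 → not met
6. auto liability coverage $1,225,000 < $1,375,000 → not met
7. cargo insurance $60,000 < $75,000 → not met
8. condition 'crosses state lines' holds; operating authority certificate absent → not met
Not met: 1, 2, 3, 5, 6, 7, 8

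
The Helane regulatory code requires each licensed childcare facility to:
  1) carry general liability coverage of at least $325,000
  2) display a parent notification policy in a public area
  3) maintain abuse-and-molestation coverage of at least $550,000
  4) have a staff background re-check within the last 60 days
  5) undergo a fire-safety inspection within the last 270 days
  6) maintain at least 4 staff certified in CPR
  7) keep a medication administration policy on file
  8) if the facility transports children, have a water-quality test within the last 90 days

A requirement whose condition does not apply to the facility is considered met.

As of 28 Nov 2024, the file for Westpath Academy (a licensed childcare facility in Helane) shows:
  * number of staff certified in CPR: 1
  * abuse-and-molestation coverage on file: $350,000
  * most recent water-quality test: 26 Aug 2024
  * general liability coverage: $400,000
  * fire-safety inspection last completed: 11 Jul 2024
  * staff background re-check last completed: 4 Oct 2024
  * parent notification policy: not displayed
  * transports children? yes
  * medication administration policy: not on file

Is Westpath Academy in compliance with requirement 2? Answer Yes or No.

No

2. parent notification policy absent → not met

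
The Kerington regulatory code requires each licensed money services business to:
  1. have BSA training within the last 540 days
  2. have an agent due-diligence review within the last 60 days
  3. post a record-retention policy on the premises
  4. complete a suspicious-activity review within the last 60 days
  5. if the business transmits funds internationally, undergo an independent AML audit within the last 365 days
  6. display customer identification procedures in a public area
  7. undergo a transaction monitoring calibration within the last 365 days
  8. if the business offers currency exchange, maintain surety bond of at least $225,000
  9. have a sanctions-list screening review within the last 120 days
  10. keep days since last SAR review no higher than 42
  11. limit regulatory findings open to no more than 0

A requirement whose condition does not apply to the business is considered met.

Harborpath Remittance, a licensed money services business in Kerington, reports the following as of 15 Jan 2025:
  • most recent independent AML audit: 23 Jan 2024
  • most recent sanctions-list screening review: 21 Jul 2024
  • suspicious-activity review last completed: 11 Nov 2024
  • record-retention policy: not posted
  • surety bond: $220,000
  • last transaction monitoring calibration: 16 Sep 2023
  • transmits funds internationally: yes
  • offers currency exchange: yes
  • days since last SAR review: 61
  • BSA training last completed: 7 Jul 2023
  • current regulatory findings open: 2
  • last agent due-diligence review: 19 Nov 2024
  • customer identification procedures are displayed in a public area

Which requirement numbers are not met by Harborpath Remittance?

1, 3, 4, 7, 8, 9, 10, 11

1. BSA training 558 days ago vs limit 540 → not met
2. agent due-diligence review 57 days ago vs limit 60 → met
3. record-retention policy absent → not met
4. suspicious-activity review 65 days ago vs limit 60 → not met
5. condition 'transmits funds internationally' holds; independent AML audit 358 days ago vs limit 365 → met
6. customer identification procedures present → met
7. transaction monitoring calibration 487 days ago vs limit 365 → not met
8. condition 'offers currency exchange' holds; surety bond $220,000 < $225,000 → not met
9. sanctions-list screening review 178 days ago vs limit 120 → not met
10. days since last SAR review 61 > 42 → not met
11. regulatory findings open 2 > 0 → not met
Not met: 1, 3, 4, 7, 8, 9, 10, 11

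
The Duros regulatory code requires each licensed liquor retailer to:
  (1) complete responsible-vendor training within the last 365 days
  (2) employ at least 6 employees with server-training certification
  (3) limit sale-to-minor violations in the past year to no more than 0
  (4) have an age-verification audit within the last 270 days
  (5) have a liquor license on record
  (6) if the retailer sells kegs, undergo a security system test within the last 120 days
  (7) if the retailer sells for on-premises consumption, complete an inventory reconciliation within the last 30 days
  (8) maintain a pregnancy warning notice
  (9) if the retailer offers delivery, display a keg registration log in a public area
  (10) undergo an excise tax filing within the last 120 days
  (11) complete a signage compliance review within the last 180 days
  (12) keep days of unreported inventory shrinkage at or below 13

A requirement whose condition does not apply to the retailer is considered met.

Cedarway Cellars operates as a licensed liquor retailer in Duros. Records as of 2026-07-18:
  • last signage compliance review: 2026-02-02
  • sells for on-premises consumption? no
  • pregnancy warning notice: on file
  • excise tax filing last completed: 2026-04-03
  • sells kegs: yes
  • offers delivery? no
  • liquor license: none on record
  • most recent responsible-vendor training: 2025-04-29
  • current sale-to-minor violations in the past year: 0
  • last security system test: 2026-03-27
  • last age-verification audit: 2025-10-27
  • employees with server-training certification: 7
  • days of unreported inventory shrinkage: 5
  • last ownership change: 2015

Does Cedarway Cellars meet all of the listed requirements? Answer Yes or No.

No

1. responsible-vendor training 445 days ago vs limit 365 → not met
2. employees with server-training certification 7 ≥ 6 → met
3. sale-to-minor violations in the past year 0 ≤ 0 → met
4. age-verification audit 264 days ago vs limit 270 → met
5. liquor license absent → not met
6. condition 'sells kegs' holds; security system test 113 days ago vs limit 120 → met
7. condition 'sells for on-premises consumption' does not hold → requirement n/a → met
8. pregnancy warning notice present → met
9. condition 'offers delivery' does not hold → requirement n/a → met
10. excise tax filing 106 days ago vs limit 120 → met
11. signage compliance review 166 days ago vs limit 180 → met
12. days of unreported inventory shrinkage 5 ≤ 13 → met
Not met: 1, 5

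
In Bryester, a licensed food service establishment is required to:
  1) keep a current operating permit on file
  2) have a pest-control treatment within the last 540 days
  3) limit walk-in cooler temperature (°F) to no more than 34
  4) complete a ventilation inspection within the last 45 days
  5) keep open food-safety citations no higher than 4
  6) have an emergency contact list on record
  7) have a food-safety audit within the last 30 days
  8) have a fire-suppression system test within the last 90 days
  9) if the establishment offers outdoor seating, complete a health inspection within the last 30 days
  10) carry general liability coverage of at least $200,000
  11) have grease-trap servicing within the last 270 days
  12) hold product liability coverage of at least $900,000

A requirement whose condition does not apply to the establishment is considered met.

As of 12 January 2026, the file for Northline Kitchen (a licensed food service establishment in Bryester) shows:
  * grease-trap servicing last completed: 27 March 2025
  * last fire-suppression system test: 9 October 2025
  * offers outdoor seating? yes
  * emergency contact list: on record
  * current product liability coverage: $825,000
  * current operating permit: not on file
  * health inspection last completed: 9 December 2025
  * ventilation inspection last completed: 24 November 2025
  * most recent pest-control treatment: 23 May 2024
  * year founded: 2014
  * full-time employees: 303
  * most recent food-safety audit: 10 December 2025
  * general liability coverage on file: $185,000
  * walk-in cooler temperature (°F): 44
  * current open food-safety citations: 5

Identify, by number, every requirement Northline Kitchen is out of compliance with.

1. current operating permit absent → not met
2. pest-control treatment 599 days ago vs limit 540 → not met
3. walk-in cooler temperature (°F) 44 > 34 → not met
4. ventilation inspection 49 days ago vs limit 45 → not met
5. open food-safety citations 5 > 4 → not met
6. emergency contact list present → met
7. food-safety audit 33 days ago vs limit 30 → not met
8. fire-suppression system test 95 days ago vs limit 90 → not met
9. condition 'offers outdoor seating' holds; health inspection 34 days ago vs limit 30 → not met
10. general liability coverage $185,000 < $200,000 → not met
11. grease-trap servicing 291 days ago vs limit 270 → not met
12. product liability coverage $825,000 < $900,000 → not met
Not met: 1, 2, 3, 4, 5, 7, 8, 9, 10, 11, 12

1, 2, 3, 4, 5, 7, 8, 9, 10, 11, 12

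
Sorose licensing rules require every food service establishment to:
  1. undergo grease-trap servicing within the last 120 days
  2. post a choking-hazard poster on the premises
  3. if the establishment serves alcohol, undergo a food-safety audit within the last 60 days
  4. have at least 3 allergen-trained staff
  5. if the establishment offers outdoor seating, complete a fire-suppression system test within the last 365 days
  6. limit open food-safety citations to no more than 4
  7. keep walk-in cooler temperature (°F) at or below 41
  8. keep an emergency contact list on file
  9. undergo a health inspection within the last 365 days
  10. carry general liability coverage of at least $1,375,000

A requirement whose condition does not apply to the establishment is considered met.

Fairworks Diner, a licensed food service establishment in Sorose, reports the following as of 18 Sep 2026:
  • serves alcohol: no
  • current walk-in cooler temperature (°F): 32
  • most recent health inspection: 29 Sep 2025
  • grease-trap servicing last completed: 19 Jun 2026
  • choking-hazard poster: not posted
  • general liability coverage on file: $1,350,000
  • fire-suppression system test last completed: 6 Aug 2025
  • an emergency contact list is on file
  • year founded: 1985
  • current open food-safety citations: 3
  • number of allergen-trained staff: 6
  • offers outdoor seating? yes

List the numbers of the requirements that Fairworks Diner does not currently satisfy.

2, 5, 10

1. grease-trap servicing 91 days ago vs limit 120 → met
2. choking-hazard poster absent → not met
3. condition 'serves alcohol' does not hold → requirement n/a → met
4. allergen-trained staff 6 ≥ 3 → met
5. condition 'offers outdoor seating' holds; fire-suppression system test 408 days ago vs limit 365 → not met
6. open food-safety citations 3 ≤ 4 → met
7. walk-in cooler temperature (°F) 32 ≤ 41 → met
8. emergency contact list present → met
9. health inspection 354 days ago vs limit 365 → met
10. general liability coverage $1,350,000 < $1,375,000 → not met
Not met: 2, 5, 10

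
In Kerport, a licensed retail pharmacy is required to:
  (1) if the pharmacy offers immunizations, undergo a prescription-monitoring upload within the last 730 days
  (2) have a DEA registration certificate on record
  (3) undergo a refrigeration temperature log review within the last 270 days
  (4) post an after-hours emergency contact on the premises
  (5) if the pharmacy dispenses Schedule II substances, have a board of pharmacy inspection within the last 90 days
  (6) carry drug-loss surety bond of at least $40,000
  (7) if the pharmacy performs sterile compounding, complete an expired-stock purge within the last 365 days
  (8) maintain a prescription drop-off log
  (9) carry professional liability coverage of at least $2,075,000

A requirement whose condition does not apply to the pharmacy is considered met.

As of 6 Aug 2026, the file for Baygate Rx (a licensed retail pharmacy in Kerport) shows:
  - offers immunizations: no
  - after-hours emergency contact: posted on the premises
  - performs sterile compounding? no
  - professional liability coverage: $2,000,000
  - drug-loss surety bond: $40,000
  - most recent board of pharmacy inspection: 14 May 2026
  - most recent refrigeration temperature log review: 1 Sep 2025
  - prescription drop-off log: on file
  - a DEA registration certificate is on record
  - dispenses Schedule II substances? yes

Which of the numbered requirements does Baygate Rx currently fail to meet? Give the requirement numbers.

3, 9

1. condition 'offers immunizations' does not hold → requirement n/a → met
2. DEA registration certificate present → met
3. refrigeration temperature log review 339 days ago vs limit 270 → not met
4. after-hours emergency contact present → met
5. condition 'dispenses Schedule II substances' holds; board of pharmacy inspection 84 days ago vs limit 90 → met
6. drug-loss surety bond $40,000 ≥ $40,000 → met
7. condition 'performs sterile compounding' does not hold → requirement n/a → met
8. prescription drop-off log present → met
9. professional liability coverage $2,000,000 < $2,075,000 → not met
Not met: 3, 9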